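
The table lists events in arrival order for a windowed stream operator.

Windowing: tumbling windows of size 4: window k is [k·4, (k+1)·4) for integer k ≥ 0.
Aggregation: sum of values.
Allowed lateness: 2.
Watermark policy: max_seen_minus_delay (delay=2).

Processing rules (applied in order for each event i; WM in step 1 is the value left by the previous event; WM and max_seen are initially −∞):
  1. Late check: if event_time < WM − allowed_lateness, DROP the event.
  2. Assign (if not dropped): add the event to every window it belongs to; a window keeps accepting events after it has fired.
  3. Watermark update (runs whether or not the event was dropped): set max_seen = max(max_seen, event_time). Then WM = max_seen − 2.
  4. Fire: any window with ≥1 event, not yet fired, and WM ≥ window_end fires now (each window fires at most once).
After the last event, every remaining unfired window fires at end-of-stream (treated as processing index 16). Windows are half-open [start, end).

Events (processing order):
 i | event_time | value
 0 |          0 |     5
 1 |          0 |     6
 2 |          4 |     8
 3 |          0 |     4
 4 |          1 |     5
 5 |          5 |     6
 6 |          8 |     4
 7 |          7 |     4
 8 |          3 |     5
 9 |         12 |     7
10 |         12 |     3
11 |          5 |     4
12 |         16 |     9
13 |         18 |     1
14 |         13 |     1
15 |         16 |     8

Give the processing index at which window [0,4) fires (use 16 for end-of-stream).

i=0 t=0 v=5: → [0,4); WM=-2
i=1 t=0 v=6: → [0,4); WM=-2
i=2 t=4 v=8: → [4,8); WM=2
i=3 t=0 v=4: → [0,4); WM=2
i=4 t=1 v=5: → [0,4); WM=2
i=5 t=5 v=6: → [4,8); WM=3
i=6 t=8 v=4: → [8,12); WM=6; [0,4) fires=20
i=7 t=7 v=4: → [4,8); WM=6
i=8 t=3 v=5: DROP (t<6-2); WM=6
i=9 t=12 v=7: → [12,16); WM=10; [4,8) fires=18
i=10 t=12 v=3: → [12,16); WM=10
i=11 t=5 v=4: DROP (t<10-2); WM=10
i=12 t=16 v=9: → [16,20); WM=14; [8,12) fires=4
i=13 t=18 v=1: → [16,20); WM=16; [12,16) fires=10
i=14 t=13 v=1: DROP (t<16-2); WM=16
i=15 t=16 v=8: → [16,20); WM=16

6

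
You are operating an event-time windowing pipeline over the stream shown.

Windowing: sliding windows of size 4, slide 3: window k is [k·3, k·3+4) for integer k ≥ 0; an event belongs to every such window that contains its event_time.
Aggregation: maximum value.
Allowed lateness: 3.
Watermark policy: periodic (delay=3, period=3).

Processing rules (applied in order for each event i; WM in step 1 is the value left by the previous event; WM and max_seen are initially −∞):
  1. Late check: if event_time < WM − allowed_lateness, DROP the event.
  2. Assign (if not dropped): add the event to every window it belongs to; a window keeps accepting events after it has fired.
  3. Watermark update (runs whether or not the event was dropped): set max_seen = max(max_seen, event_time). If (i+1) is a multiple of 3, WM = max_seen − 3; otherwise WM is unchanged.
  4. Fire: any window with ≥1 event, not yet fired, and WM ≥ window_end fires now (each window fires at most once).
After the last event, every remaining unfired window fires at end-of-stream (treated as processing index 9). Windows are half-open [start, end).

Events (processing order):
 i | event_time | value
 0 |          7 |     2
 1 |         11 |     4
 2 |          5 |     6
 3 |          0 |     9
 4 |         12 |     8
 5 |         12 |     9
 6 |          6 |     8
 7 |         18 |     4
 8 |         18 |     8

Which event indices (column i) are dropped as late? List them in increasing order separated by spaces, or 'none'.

3

i=0 t=7 v=2: → [6,10); WM=−∞
i=1 t=11 v=4: → [9,13); WM=−∞
i=2 t=5 v=6: → [3,7); WM=8; [3,7) fires=6
i=3 t=0 v=9: DROP (t<8-3); WM=8
i=4 t=12 v=8: → [12,16),[9,13); WM=8
i=5 t=12 v=9: → [12,16),[9,13); WM=9
i=6 t=6 v=8: → [6,10),[3,7); WM=9
i=7 t=18 v=4: → [18,22),[15,19); WM=9
i=8 t=18 v=8: → [18,22),[15,19); WM=15; [6,10) fires=8 [9,13) fires=9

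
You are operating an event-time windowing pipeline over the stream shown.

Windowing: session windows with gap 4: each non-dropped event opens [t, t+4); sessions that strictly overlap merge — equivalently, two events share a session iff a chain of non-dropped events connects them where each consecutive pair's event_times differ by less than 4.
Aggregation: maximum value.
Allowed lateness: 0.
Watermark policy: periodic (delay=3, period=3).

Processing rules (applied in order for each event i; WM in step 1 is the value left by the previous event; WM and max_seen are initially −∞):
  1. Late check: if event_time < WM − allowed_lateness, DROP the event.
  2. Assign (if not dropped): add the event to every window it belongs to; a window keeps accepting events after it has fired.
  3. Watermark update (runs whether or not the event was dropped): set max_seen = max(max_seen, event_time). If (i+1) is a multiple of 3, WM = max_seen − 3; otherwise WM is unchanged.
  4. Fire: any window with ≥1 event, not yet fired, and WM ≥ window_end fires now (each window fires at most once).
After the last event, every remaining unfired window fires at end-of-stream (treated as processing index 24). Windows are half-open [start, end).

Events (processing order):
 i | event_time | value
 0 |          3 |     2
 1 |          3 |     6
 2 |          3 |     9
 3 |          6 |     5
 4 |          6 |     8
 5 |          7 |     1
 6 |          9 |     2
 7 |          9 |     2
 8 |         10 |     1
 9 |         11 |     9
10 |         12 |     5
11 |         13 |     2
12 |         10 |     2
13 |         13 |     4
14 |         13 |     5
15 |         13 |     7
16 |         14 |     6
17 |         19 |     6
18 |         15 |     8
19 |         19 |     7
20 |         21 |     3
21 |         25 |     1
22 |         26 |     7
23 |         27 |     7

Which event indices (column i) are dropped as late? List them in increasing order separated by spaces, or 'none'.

18

i=0 t=3 v=2: → [3,7); WM=−∞
i=1 t=3 v=6: → [3,7); WM=−∞
i=2 t=3 v=9: → [3,7); WM=0
i=3 t=6 v=5: → [3,10); WM=0
i=4 t=6 v=8: → [3,10); WM=0
i=5 t=7 v=1: → [3,11); WM=4
i=6 t=9 v=2: → [3,13); WM=4
i=7 t=9 v=2: → [3,13); WM=4
i=8 t=10 v=1: → [3,14); WM=7
i=9 t=11 v=9: → [3,15); WM=7
i=10 t=12 v=5: → [3,16); WM=7
i=11 t=13 v=2: → [3,17); WM=10
i=12 t=10 v=2: → [3,17); WM=10
i=13 t=13 v=4: → [3,17); WM=10
i=14 t=13 v=5: → [3,17); WM=10
i=15 t=13 v=7: → [3,17); WM=10
i=16 t=14 v=6: → [3,18); WM=10
i=17 t=19 v=6: → [19,23); WM=16
i=18 t=15 v=8: DROP (t<16-0); WM=16
i=19 t=19 v=7: → [19,23); WM=16
i=20 t=21 v=3: → [19,25); WM=18
i=21 t=25 v=1: → [25,29); WM=18
i=22 t=26 v=7: → [25,30); WM=18
i=23 t=27 v=7: → [25,31); WM=24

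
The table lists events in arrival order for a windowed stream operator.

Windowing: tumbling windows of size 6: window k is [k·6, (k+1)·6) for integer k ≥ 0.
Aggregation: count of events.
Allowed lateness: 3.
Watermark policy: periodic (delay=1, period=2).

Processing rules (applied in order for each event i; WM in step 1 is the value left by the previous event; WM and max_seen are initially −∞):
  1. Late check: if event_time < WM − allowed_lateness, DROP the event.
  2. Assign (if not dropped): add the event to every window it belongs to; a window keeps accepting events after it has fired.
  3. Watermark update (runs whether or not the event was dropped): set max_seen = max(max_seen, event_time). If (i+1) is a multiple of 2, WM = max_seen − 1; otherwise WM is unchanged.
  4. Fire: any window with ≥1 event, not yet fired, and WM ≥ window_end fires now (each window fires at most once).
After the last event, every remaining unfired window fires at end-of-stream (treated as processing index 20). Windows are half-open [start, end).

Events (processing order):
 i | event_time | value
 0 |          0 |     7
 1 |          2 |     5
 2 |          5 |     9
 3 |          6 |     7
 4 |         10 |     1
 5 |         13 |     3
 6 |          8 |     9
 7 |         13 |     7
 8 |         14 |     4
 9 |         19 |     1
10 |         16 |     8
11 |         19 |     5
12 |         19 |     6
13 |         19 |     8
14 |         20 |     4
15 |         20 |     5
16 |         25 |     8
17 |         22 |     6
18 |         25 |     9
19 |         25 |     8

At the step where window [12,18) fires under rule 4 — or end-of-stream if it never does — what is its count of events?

i=0 t=0 v=7: → [0,6); WM=−∞
i=1 t=2 v=5: → [0,6); WM=1
i=2 t=5 v=9: → [0,6); WM=1
i=3 t=6 v=7: → [6,12); WM=5
i=4 t=10 v=1: → [6,12); WM=5
i=5 t=13 v=3: → [12,18); WM=12; [0,6) fires=3 [6,12) fires=2
i=6 t=8 v=9: DROP (t<12-3); WM=12
i=7 t=13 v=7: → [12,18); WM=12
i=8 t=14 v=4: → [12,18); WM=12
i=9 t=19 v=1: → [18,24); WM=18; [12,18) fires=3
i=10 t=16 v=8: → [12,18); WM=18
i=11 t=19 v=5: → [18,24); WM=18
i=12 t=19 v=6: → [18,24); WM=18
i=13 t=19 v=8: → [18,24); WM=18
i=14 t=20 v=4: → [18,24); WM=18
i=15 t=20 v=5: → [18,24); WM=19
i=16 t=25 v=8: → [24,30); WM=19
i=17 t=22 v=6: → [18,24); WM=24; [18,24) fires=7
i=18 t=25 v=9: → [24,30); WM=24
i=19 t=25 v=8: → [24,30); WM=24

3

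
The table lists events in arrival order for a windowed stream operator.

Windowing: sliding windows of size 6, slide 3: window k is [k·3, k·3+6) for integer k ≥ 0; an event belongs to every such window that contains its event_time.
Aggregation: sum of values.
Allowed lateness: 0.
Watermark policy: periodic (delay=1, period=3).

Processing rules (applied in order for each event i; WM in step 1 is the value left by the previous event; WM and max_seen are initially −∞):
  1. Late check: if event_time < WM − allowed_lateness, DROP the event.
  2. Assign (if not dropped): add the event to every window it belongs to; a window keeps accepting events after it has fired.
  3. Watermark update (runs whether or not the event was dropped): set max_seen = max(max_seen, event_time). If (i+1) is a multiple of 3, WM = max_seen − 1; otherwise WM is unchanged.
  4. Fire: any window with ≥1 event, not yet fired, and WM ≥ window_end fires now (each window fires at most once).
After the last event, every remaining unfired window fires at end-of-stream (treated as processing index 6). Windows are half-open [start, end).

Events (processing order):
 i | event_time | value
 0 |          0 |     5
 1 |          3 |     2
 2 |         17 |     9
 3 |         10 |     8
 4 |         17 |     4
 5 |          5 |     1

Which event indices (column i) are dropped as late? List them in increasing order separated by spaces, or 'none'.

i=0 t=0 v=5: → [0,6); WM=−∞
i=1 t=3 v=2: → [3,9),[0,6); WM=−∞
i=2 t=17 v=9: → [15,21),[12,18); WM=16; [0,6) fires=7 [3,9) fires=2
i=3 t=10 v=8: DROP (t<16-0); WM=16
i=4 t=17 v=4: → [15,21),[12,18); WM=16
i=5 t=5 v=1: DROP (t<16-0); WM=16

3 5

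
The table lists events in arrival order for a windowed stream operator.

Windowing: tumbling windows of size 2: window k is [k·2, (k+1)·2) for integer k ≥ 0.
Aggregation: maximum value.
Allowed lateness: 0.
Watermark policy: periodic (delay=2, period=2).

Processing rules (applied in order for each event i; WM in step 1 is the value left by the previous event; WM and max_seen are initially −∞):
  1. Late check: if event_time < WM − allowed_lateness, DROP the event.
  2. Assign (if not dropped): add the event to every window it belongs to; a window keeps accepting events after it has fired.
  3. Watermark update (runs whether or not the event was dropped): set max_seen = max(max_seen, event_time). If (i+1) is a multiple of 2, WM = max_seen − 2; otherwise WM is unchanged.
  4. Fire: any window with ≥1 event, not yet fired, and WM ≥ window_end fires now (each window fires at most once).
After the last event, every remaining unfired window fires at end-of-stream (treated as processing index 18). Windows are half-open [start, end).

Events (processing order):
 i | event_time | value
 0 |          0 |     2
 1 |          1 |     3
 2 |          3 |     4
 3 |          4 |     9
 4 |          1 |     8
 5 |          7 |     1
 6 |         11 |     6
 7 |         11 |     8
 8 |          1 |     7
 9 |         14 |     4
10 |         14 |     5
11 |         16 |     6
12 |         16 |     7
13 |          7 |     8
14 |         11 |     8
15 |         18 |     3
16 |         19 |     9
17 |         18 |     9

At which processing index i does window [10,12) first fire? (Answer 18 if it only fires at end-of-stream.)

i=0 t=0 v=2: → [0,2); WM=−∞
i=1 t=1 v=3: → [0,2); WM=-1
i=2 t=3 v=4: → [2,4); WM=-1
i=3 t=4 v=9: → [4,6); WM=2; [0,2) fires=3
i=4 t=1 v=8: DROP (t<2-0); WM=2
i=5 t=7 v=1: → [6,8); WM=5; [2,4) fires=4
i=6 t=11 v=6: → [10,12); WM=5
i=7 t=11 v=8: → [10,12); WM=9; [4,6) fires=9 [6,8) fires=1
i=8 t=1 v=7: DROP (t<9-0); WM=9
i=9 t=14 v=4: → [14,16); WM=12; [10,12) fires=8
i=10 t=14 v=5: → [14,16); WM=12
i=11 t=16 v=6: → [16,18); WM=14
i=12 t=16 v=7: → [16,18); WM=14
i=13 t=7 v=8: DROP (t<14-0); WM=14
i=14 t=11 v=8: DROP (t<14-0); WM=14
i=15 t=18 v=3: → [18,20); WM=16; [14,16) fires=5
i=16 t=19 v=9: → [18,20); WM=16
i=17 t=18 v=9: → [18,20); WM=17

9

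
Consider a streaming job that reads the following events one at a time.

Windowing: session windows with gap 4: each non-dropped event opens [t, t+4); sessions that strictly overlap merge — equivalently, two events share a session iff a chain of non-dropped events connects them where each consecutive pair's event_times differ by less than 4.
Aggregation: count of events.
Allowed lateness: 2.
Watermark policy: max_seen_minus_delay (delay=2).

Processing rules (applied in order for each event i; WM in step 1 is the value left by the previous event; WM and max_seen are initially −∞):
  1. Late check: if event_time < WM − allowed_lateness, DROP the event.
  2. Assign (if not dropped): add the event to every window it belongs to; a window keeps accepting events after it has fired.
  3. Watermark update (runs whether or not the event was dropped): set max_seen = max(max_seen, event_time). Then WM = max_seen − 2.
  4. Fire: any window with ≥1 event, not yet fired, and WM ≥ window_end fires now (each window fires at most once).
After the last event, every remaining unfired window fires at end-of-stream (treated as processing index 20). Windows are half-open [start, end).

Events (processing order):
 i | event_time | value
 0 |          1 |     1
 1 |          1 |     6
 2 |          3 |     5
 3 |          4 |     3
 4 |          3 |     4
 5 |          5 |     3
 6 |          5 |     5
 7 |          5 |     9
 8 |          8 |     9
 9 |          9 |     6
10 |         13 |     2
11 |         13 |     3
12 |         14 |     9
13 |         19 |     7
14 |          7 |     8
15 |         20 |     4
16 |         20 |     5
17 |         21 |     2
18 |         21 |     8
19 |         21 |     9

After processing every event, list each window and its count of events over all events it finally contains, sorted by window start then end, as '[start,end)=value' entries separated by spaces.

i=0 t=1 v=1: → [1,5); WM=-1
i=1 t=1 v=6: → [1,5); WM=-1
i=2 t=3 v=5: → [1,7); WM=1
i=3 t=4 v=3: → [1,8); WM=2
i=4 t=3 v=4: → [1,8); WM=2
i=5 t=5 v=3: → [1,9); WM=3
i=6 t=5 v=5: → [1,9); WM=3
i=7 t=5 v=9: → [1,9); WM=3
i=8 t=8 v=9: → [1,12); WM=6
i=9 t=9 v=6: → [1,13); WM=7
i=10 t=13 v=2: → [13,17); WM=11
i=11 t=13 v=3: → [13,17); WM=11
i=12 t=14 v=9: → [13,18); WM=12
i=13 t=19 v=7: → [19,23); WM=17
i=14 t=7 v=8: DROP (t<17-2); WM=17
i=15 t=20 v=4: → [19,24); WM=18
i=16 t=20 v=5: → [19,24); WM=18
i=17 t=21 v=2: → [19,25); WM=19
i=18 t=21 v=8: → [19,25); WM=19
i=19 t=21 v=9: → [19,25); WM=19

[1,13)=10 [13,18)=3 [19,25)=6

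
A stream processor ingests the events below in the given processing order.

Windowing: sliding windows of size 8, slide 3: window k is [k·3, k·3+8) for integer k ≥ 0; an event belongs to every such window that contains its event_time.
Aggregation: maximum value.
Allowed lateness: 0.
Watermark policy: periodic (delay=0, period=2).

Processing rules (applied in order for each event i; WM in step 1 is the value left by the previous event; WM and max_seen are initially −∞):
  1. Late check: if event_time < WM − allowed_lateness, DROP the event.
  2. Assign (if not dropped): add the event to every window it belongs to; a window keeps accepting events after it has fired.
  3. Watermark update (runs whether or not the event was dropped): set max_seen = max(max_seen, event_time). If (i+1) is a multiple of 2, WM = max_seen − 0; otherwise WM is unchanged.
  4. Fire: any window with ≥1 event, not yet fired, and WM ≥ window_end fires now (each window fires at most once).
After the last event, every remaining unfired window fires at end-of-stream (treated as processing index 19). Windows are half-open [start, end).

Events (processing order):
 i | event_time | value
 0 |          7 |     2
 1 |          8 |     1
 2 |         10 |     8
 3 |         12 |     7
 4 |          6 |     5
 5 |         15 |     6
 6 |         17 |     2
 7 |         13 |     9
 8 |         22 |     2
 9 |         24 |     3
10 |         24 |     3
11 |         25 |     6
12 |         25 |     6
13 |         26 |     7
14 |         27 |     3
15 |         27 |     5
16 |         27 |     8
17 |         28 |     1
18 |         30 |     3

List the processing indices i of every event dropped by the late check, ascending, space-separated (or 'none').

i=0 t=7 v=2: → [6,14),[3,11),[0,8); WM=−∞
i=1 t=8 v=1: → [6,14),[3,11); WM=8; [0,8) fires=2
i=2 t=10 v=8: → [9,17),[6,14),[3,11); WM=8
i=3 t=12 v=7: → [12,20),[9,17),[6,14); WM=12; [3,11) fires=8
i=4 t=6 v=5: DROP (t<12-0); WM=12
i=5 t=15 v=6: → [15,23),[12,20),[9,17); WM=15; [6,14) fires=8
i=6 t=17 v=2: → [15,23),[12,20); WM=15
i=7 t=13 v=9: DROP (t<15-0); WM=17; [9,17) fires=8
i=8 t=22 v=2: → [21,29),[18,26),[15,23); WM=17
i=9 t=24 v=3: → [24,32),[21,29),[18,26); WM=24; [12,20) fires=7 [15,23) fires=6
i=10 t=24 v=3: → [24,32),[21,29),[18,26); WM=24
i=11 t=25 v=6: → [24,32),[21,29),[18,26); WM=25
i=12 t=25 v=6: → [24,32),[21,29),[18,26); WM=25
i=13 t=26 v=7: → [24,32),[21,29); WM=26; [18,26) fires=6
i=14 t=27 v=3: → [27,35),[24,32),[21,29); WM=26
i=15 t=27 v=5: → [27,35),[24,32),[21,29); WM=27
i=16 t=27 v=8: → [27,35),[24,32),[21,29); WM=27
i=17 t=28 v=1: → [27,35),[24,32),[21,29); WM=28
i=18 t=30 v=3: → [30,38),[27,35),[24,32); WM=28

4 7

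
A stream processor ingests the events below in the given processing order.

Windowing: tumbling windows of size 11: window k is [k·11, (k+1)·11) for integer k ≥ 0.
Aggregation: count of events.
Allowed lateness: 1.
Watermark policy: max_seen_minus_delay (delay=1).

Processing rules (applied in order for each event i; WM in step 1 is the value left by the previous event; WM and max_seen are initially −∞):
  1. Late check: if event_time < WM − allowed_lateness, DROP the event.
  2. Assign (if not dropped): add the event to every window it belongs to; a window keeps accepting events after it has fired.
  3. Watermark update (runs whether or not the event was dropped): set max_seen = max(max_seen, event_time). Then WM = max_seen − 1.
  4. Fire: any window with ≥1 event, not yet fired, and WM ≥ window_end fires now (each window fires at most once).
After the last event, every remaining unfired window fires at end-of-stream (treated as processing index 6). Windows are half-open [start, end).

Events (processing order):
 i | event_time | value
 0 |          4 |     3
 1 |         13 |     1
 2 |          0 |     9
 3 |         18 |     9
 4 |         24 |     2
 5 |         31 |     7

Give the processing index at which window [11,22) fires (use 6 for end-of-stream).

i=0 t=4 v=3: → [0,11); WM=3
i=1 t=13 v=1: → [11,22); WM=12; [0,11) fires=1
i=2 t=0 v=9: DROP (t<12-1); WM=12
i=3 t=18 v=9: → [11,22); WM=17
i=4 t=24 v=2: → [22,33); WM=23; [11,22) fires=2
i=5 t=31 v=7: → [22,33); WM=30

4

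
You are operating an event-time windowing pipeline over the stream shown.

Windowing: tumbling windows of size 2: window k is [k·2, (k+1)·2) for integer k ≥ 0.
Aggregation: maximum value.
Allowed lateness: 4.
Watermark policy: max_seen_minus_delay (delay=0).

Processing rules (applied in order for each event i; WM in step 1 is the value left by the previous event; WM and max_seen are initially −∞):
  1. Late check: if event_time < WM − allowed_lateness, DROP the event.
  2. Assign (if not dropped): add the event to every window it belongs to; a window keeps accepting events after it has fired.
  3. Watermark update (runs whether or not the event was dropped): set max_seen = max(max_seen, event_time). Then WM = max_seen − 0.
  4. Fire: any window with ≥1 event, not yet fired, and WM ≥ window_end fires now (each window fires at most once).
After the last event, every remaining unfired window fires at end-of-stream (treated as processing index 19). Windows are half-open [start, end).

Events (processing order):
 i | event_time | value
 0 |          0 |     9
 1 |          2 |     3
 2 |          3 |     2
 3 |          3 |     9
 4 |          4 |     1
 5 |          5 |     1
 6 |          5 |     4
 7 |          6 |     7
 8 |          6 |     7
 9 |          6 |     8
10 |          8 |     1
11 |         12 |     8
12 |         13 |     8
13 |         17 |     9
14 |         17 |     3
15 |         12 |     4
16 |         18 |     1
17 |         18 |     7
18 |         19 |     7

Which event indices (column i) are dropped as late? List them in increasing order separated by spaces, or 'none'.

i=0 t=0 v=9: → [0,2); WM=0
i=1 t=2 v=3: → [2,4); WM=2; [0,2) fires=9
i=2 t=3 v=2: → [2,4); WM=3
i=3 t=3 v=9: → [2,4); WM=3
i=4 t=4 v=1: → [4,6); WM=4; [2,4) fires=9
i=5 t=5 v=1: → [4,6); WM=5
i=6 t=5 v=4: → [4,6); WM=5
i=7 t=6 v=7: → [6,8); WM=6; [4,6) fires=4
i=8 t=6 v=7: → [6,8); WM=6
i=9 t=6 v=8: → [6,8); WM=6
i=10 t=8 v=1: → [8,10); WM=8; [6,8) fires=8
i=11 t=12 v=8: → [12,14); WM=12; [8,10) fires=1
i=12 t=13 v=8: → [12,14); WM=13
i=13 t=17 v=9: → [16,18); WM=17; [12,14) fires=8
i=14 t=17 v=3: → [16,18); WM=17
i=15 t=12 v=4: DROP (t<17-4); WM=17
i=16 t=18 v=1: → [18,20); WM=18; [16,18) fires=9
i=17 t=18 v=7: → [18,20); WM=18
i=18 t=19 v=7: → [18,20); WM=19

15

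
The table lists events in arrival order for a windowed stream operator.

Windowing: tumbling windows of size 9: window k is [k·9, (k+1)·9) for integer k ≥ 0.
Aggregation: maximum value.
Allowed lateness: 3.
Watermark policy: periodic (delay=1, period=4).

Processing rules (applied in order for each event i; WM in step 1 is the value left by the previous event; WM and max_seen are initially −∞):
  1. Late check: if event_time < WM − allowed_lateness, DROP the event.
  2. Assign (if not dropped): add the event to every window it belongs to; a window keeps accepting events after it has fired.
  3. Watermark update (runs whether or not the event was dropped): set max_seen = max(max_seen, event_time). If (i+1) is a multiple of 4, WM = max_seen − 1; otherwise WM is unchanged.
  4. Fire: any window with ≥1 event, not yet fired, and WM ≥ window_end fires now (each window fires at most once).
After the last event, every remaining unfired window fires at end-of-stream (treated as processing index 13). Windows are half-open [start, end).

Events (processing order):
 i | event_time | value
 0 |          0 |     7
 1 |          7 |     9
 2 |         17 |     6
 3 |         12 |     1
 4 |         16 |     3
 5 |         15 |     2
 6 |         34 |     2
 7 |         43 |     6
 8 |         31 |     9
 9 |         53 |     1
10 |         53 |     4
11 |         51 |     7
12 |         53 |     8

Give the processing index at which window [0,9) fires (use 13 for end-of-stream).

i=0 t=0 v=7: → [0,9); WM=−∞
i=1 t=7 v=9: → [0,9); WM=−∞
i=2 t=17 v=6: → [9,18); WM=−∞
i=3 t=12 v=1: → [9,18); WM=16; [0,9) fires=9
i=4 t=16 v=3: → [9,18); WM=16
i=5 t=15 v=2: → [9,18); WM=16
i=6 t=34 v=2: → [27,36); WM=16
i=7 t=43 v=6: → [36,45); WM=42; [9,18) fires=6 [27,36) fires=2
i=8 t=31 v=9: DROP (t<42-3); WM=42
i=9 t=53 v=1: → [45,54); WM=42
i=10 t=53 v=4: → [45,54); WM=42
i=11 t=51 v=7: → [45,54); WM=52; [36,45) fires=6
i=12 t=53 v=8: → [45,54); WM=52

3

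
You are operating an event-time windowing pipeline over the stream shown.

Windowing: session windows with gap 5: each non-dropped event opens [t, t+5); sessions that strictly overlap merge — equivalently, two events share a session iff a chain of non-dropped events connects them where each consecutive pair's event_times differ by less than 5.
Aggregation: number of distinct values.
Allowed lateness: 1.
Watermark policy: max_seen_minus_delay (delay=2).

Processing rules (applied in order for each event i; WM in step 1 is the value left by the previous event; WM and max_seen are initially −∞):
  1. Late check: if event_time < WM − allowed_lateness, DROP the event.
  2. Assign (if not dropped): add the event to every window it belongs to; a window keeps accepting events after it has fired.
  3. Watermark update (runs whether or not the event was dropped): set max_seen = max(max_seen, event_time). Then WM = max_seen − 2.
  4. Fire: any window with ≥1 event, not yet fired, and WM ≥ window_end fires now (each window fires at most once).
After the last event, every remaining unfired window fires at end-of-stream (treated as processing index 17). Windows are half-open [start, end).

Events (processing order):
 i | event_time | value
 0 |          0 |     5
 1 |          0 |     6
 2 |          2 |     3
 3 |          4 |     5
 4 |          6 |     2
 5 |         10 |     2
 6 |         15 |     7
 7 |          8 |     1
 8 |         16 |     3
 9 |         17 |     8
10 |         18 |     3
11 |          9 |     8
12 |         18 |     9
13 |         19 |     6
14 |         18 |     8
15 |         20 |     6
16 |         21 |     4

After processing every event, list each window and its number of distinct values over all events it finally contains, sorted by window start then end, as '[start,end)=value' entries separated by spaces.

[0,15)=4 [15,26)=6

i=0 t=0 v=5: → [0,5); WM=-2
i=1 t=0 v=6: → [0,5); WM=-2
i=2 t=2 v=3: → [0,7); WM=0
i=3 t=4 v=5: → [0,9); WM=2
i=4 t=6 v=2: → [0,11); WM=4
i=5 t=10 v=2: → [0,15); WM=8
i=6 t=15 v=7: → [15,20); WM=13
i=7 t=8 v=1: DROP (t<13-1); WM=13
i=8 t=16 v=3: → [15,21); WM=14
i=9 t=17 v=8: → [15,22); WM=15
i=10 t=18 v=3: → [15,23); WM=16
i=11 t=9 v=8: DROP (t<16-1); WM=16
i=12 t=18 v=9: → [15,23); WM=16
i=13 t=19 v=6: → [15,24); WM=17
i=14 t=18 v=8: → [15,24); WM=17
i=15 t=20 v=6: → [15,25); WM=18
i=16 t=21 v=4: → [15,26); WM=19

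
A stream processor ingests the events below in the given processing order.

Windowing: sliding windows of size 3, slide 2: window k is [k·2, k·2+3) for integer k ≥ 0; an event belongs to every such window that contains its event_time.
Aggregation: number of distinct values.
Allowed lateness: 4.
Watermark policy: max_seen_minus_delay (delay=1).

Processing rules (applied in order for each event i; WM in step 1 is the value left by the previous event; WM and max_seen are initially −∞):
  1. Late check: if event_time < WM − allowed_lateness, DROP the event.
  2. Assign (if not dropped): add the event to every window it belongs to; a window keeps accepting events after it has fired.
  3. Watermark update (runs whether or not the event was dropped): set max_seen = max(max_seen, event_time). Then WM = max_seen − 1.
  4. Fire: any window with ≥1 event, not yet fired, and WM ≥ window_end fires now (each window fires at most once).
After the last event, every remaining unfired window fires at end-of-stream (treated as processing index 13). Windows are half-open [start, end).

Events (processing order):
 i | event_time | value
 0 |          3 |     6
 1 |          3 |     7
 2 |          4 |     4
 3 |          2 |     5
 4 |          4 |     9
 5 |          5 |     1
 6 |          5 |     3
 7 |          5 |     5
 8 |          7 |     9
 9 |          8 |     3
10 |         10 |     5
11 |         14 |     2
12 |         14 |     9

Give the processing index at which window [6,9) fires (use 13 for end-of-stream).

i=0 t=3 v=6: → [2,5); WM=2
i=1 t=3 v=7: → [2,5); WM=2
i=2 t=4 v=4: → [4,7),[2,5); WM=3
i=3 t=2 v=5: → [2,5),[0,3); WM=3; [0,3) fires=1
i=4 t=4 v=9: → [4,7),[2,5); WM=3
i=5 t=5 v=1: → [4,7); WM=4
i=6 t=5 v=3: → [4,7); WM=4
i=7 t=5 v=5: → [4,7); WM=4
i=8 t=7 v=9: → [6,9); WM=6; [2,5) fires=5
i=9 t=8 v=3: → [8,11),[6,9); WM=7; [4,7) fires=5
i=10 t=10 v=5: → [10,13),[8,11); WM=9; [6,9) fires=2
i=11 t=14 v=2: → [14,17),[12,15); WM=13; [8,11) fires=2 [10,13) fires=1
i=12 t=14 v=9: → [14,17),[12,15); WM=13

10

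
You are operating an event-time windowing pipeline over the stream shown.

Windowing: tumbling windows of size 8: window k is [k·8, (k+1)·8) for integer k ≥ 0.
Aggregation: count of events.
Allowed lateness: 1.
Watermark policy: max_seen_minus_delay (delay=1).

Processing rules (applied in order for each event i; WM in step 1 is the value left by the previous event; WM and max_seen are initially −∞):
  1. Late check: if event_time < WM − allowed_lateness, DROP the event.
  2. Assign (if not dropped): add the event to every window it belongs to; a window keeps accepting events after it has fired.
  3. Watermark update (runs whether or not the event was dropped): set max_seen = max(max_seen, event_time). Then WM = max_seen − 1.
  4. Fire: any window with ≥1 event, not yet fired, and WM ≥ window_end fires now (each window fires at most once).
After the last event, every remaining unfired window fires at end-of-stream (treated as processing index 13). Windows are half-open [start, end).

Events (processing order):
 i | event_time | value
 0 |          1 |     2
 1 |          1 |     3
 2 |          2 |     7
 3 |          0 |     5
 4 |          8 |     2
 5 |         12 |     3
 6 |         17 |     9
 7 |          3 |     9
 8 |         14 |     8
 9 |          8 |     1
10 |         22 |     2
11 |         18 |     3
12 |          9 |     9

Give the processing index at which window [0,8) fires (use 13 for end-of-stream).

5

i=0 t=1 v=2: → [0,8); WM=0
i=1 t=1 v=3: → [0,8); WM=0
i=2 t=2 v=7: → [0,8); WM=1
i=3 t=0 v=5: → [0,8); WM=1
i=4 t=8 v=2: → [8,16); WM=7
i=5 t=12 v=3: → [8,16); WM=11; [0,8) fires=4
i=6 t=17 v=9: → [16,24); WM=16; [8,16) fires=2
i=7 t=3 v=9: DROP (t<16-1); WM=16
i=8 t=14 v=8: DROP (t<16-1); WM=16
i=9 t=8 v=1: DROP (t<16-1); WM=16
i=10 t=22 v=2: → [16,24); WM=21
i=11 t=18 v=3: DROP (t<21-1); WM=21
i=12 t=9 v=9: DROP (t<21-1); WM=21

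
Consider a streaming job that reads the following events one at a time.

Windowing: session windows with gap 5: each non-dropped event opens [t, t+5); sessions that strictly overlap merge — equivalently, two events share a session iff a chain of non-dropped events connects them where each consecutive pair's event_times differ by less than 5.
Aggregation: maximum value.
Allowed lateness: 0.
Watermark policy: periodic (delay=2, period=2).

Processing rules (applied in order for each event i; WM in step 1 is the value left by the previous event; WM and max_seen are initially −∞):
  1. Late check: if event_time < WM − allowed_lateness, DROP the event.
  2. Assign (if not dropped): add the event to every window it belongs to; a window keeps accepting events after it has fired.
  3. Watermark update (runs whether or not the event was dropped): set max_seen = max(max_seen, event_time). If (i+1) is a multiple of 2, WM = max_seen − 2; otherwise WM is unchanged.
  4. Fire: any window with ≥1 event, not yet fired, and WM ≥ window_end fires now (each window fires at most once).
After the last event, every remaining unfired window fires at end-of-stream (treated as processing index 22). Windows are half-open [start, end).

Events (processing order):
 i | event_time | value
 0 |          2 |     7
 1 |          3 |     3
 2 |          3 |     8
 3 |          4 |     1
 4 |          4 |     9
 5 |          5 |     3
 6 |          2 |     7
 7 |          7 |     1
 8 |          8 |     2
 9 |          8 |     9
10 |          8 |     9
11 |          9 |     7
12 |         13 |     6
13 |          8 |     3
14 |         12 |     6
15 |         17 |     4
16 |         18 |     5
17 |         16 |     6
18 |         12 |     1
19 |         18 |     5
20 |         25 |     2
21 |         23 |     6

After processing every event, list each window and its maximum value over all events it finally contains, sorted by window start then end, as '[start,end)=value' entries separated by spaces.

[2,23)=9 [23,30)=6

i=0 t=2 v=7: → [2,7); WM=−∞
i=1 t=3 v=3: → [2,8); WM=1
i=2 t=3 v=8: → [2,8); WM=1
i=3 t=4 v=1: → [2,9); WM=2
i=4 t=4 v=9: → [2,9); WM=2
i=5 t=5 v=3: → [2,10); WM=3
i=6 t=2 v=7: DROP (t<3-0); WM=3
i=7 t=7 v=1: → [2,12); WM=5
i=8 t=8 v=2: → [2,13); WM=5
i=9 t=8 v=9: → [2,13); WM=6
i=10 t=8 v=9: → [2,13); WM=6
i=11 t=9 v=7: → [2,14); WM=7
i=12 t=13 v=6: → [2,18); WM=7
i=13 t=8 v=3: → [2,18); WM=11
i=14 t=12 v=6: → [2,18); WM=11
i=15 t=17 v=4: → [2,22); WM=15
i=16 t=18 v=5: → [2,23); WM=15
i=17 t=16 v=6: → [2,23); WM=16
i=18 t=12 v=1: DROP (t<16-0); WM=16
i=19 t=18 v=5: → [2,23); WM=16
i=20 t=25 v=2: → [25,30); WM=16
i=21 t=23 v=6: → [23,30); WM=23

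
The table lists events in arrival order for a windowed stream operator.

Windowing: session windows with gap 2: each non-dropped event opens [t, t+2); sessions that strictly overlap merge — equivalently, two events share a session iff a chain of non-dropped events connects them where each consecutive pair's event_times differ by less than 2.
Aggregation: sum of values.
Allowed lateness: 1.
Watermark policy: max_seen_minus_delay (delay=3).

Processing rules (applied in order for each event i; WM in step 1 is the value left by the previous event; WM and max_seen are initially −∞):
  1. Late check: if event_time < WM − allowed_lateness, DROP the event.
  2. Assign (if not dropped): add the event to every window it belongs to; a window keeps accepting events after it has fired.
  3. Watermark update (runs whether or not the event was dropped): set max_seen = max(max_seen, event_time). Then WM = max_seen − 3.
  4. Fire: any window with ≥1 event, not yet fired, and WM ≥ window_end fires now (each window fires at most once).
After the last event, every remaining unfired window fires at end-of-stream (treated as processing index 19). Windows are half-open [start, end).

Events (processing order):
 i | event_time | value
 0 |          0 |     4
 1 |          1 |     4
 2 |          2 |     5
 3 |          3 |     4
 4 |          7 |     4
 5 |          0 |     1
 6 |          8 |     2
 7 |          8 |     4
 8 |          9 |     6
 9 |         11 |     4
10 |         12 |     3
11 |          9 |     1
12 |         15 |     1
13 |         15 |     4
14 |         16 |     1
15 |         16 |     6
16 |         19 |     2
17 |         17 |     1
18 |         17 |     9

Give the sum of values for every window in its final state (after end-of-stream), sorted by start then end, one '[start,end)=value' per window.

[0,5)=17 [7,11)=17 [11,14)=7 [15,19)=22 [19,21)=2

i=0 t=0 v=4: → [0,2); WM=-3
i=1 t=1 v=4: → [0,3); WM=-2
i=2 t=2 v=5: → [0,4); WM=-1
i=3 t=3 v=4: → [0,5); WM=0
i=4 t=7 v=4: → [7,9); WM=4
i=5 t=0 v=1: DROP (t<4-1); WM=4
i=6 t=8 v=2: → [7,10); WM=5
i=7 t=8 v=4: → [7,10); WM=5
i=8 t=9 v=6: → [7,11); WM=6
i=9 t=11 v=4: → [11,13); WM=8
i=10 t=12 v=3: → [11,14); WM=9
i=11 t=9 v=1: → [7,11); WM=9
i=12 t=15 v=1: → [15,17); WM=12
i=13 t=15 v=4: → [15,17); WM=12
i=14 t=16 v=1: → [15,18); WM=13
i=15 t=16 v=6: → [15,18); WM=13
i=16 t=19 v=2: → [19,21); WM=16
i=17 t=17 v=1: → [15,19); WM=16
i=18 t=17 v=9: → [15,19); WM=16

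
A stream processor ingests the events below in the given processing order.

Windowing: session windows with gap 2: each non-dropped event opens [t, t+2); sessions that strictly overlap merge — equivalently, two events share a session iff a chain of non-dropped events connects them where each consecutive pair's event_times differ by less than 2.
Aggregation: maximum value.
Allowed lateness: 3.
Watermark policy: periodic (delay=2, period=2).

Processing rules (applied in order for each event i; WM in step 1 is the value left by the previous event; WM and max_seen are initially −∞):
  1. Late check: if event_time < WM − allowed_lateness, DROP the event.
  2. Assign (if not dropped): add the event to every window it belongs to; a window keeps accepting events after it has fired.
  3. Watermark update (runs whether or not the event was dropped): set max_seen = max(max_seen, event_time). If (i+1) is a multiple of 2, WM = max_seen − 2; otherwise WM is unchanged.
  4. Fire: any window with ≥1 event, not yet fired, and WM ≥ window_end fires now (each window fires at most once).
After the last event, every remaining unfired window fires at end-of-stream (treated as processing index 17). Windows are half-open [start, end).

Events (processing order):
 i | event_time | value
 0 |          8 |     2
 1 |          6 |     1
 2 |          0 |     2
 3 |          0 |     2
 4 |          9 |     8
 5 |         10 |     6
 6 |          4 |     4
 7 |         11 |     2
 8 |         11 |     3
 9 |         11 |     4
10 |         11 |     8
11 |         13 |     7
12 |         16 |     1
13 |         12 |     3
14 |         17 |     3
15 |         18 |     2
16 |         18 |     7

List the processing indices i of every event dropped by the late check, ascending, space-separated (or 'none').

i=0 t=8 v=2: → [8,10); WM=−∞
i=1 t=6 v=1: → [6,8); WM=6
i=2 t=0 v=2: DROP (t<6-3); WM=6
i=3 t=0 v=2: DROP (t<6-3); WM=6
i=4 t=9 v=8: → [8,11); WM=6
i=5 t=10 v=6: → [8,12); WM=8
i=6 t=4 v=4: DROP (t<8-3); WM=8
i=7 t=11 v=2: → [8,13); WM=9
i=8 t=11 v=3: → [8,13); WM=9
i=9 t=11 v=4: → [8,13); WM=9
i=10 t=11 v=8: → [8,13); WM=9
i=11 t=13 v=7: → [13,15); WM=11
i=12 t=16 v=1: → [16,18); WM=11
i=13 t=12 v=3: → [8,15); WM=14
i=14 t=17 v=3: → [16,19); WM=14
i=15 t=18 v=2: → [16,20); WM=16
i=16 t=18 v=7: → [16,20); WM=16

2 3 6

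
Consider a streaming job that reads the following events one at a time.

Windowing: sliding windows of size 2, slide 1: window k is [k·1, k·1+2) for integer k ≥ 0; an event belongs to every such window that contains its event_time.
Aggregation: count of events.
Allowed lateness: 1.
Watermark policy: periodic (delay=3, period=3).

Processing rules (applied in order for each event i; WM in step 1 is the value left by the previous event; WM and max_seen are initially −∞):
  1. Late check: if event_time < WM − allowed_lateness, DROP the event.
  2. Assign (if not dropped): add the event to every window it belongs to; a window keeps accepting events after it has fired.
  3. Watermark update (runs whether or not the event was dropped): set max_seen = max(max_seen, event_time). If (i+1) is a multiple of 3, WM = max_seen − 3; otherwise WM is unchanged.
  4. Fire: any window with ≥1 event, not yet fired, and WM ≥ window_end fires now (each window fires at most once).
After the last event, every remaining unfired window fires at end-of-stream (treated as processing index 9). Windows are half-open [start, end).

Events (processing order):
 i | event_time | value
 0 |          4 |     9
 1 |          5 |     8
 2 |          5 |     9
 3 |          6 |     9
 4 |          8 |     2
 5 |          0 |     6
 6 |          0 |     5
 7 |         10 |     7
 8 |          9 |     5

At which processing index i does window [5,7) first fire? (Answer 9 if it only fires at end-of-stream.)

i=0 t=4 v=9: → [4,6),[3,5); WM=−∞
i=1 t=5 v=8: → [5,7),[4,6); WM=−∞
i=2 t=5 v=9: → [5,7),[4,6); WM=2
i=3 t=6 v=9: → [6,8),[5,7); WM=2
i=4 t=8 v=2: → [8,10),[7,9); WM=2
i=5 t=0 v=6: DROP (t<2-1); WM=5; [3,5) fires=1
i=6 t=0 v=5: DROP (t<5-1); WM=5
i=7 t=10 v=7: → [10,12),[9,11); WM=5
i=8 t=9 v=5: → [9,11),[8,10); WM=7; [4,6) fires=3 [5,7) fires=3

8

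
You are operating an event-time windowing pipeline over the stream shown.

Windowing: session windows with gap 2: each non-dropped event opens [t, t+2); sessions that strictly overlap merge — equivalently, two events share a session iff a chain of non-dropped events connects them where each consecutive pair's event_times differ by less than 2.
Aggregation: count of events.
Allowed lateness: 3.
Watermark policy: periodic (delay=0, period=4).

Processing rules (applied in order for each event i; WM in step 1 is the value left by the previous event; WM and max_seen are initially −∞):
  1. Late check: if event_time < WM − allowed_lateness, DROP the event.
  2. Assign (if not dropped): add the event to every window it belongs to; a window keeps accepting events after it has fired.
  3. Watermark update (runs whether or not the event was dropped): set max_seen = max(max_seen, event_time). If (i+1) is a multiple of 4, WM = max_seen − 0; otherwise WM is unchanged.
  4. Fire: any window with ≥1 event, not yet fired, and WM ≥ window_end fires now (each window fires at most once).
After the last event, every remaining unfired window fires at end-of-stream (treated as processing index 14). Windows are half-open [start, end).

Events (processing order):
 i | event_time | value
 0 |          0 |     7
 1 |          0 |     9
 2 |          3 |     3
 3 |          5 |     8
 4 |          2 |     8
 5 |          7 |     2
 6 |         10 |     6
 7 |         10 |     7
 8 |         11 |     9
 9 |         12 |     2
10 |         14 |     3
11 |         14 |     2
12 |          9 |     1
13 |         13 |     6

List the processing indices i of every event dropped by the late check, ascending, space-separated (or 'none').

i=0 t=0 v=7: → [0,2); WM=−∞
i=1 t=0 v=9: → [0,2); WM=−∞
i=2 t=3 v=3: → [3,5); WM=−∞
i=3 t=5 v=8: → [5,7); WM=5
i=4 t=2 v=8: → [2,5); WM=5
i=5 t=7 v=2: → [7,9); WM=5
i=6 t=10 v=6: → [10,12); WM=5
i=7 t=10 v=7: → [10,12); WM=10
i=8 t=11 v=9: → [10,13); WM=10
i=9 t=12 v=2: → [10,14); WM=10
i=10 t=14 v=3: → [14,16); WM=10
i=11 t=14 v=2: → [14,16); WM=14
i=12 t=9 v=1: DROP (t<14-3); WM=14
i=13 t=13 v=6: → [10,16); WM=14

12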